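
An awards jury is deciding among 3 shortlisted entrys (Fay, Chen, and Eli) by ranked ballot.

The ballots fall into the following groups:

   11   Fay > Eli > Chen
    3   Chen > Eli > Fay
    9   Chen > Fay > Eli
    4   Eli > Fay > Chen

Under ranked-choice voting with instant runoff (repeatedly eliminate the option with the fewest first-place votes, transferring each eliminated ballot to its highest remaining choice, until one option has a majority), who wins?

Fay

Round 1: Chen 12, Fay 11, Eli 4. Eli has the fewest and is eliminated.
Round 2: Fay 15, Chen 12. Fay has a majority.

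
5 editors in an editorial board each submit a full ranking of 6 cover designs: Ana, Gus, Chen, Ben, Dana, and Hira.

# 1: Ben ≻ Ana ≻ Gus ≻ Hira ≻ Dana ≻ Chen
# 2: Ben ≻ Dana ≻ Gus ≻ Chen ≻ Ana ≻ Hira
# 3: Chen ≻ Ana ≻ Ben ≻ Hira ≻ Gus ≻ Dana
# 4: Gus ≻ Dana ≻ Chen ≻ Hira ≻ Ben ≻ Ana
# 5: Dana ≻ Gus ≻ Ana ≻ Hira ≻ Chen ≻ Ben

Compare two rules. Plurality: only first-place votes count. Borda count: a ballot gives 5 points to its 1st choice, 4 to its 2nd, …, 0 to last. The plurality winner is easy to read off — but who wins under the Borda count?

Plurality first-place counts: Ana 0, Gus 1, Chen 1, Ben 2, Dana 1, Hira 0 → Ben.
Borda totals: Ana 12, Gus 16, Chen 11, Ben 14, Dana 14, Hira 8 → Gus.

Gus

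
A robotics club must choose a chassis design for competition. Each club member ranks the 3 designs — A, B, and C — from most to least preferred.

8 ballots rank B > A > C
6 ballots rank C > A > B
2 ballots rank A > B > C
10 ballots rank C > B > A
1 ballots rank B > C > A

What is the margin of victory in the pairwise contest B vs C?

Ballots ranking B above C: 8+2+1 = 11.
Ballots ranking C above B: 6+10 = 16.
C wins 16–11, a margin of 5.

5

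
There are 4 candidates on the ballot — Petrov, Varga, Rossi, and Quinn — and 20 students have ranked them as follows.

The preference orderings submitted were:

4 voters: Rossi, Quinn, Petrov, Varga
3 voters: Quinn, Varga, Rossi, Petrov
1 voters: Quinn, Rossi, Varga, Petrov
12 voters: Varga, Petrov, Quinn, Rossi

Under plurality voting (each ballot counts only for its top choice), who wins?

Varga

First-place vote totals:
  Petrov: 0
  Varga: 12
  Rossi: 4
  Quinn: 4
Varga has the most first-place votes.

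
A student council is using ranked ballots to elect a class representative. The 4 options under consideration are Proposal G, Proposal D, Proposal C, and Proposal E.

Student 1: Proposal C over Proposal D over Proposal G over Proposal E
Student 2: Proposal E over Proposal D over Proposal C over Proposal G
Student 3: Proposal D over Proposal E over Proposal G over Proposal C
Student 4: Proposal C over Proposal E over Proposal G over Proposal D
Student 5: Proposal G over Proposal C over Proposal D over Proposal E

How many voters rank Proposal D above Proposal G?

Ballots ranking Proposal D above Proposal G: 3.
Ballots ranking Proposal G above Proposal D: 2.
So 3 of 5 voters prefer Proposal D to Proposal G.

3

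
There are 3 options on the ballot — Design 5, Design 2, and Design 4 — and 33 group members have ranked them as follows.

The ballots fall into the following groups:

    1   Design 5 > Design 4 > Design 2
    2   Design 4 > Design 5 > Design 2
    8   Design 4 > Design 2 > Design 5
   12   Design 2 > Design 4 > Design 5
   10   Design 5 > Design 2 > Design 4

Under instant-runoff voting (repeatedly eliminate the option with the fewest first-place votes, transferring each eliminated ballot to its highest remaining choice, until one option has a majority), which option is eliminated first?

Design 4

Round 1: Design 2 12, Design 5 11, Design 4 10. Design 4 has the fewest and is eliminated.
Round 2: Design 2 20, Design 5 13. Design 2 has a majority.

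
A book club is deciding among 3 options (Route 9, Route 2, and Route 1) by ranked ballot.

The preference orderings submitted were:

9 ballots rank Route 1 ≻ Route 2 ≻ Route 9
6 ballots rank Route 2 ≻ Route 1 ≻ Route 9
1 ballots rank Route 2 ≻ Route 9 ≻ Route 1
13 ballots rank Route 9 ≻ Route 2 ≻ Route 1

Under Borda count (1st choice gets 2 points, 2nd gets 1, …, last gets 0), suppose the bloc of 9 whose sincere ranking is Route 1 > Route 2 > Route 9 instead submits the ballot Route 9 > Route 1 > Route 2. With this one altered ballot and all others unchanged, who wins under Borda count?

Borda totals with the altered ballot: Route 9 45, Route 2 27, Route 1 15.
The switch changes the winner from Route 2 to Route 9.

Route 9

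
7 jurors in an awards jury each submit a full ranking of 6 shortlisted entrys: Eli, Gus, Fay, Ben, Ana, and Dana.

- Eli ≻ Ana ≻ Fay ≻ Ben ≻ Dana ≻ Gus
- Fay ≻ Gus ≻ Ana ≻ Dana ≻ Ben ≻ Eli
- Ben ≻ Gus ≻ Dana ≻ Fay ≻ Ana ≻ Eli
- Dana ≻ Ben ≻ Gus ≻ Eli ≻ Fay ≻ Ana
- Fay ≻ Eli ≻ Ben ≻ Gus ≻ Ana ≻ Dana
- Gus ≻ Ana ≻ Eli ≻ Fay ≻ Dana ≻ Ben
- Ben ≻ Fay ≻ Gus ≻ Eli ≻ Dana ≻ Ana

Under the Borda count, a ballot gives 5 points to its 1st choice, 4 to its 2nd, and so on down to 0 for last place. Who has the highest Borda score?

Borda scores:
  Eli: 5 + 0 + 0 + 2 + 4 + 3 + 2 = 16
  Gus: 0 + 4 + 4 + 3 + 2 + 5 + 3 = 21
  Fay: 3 + 5 + 2 + 1 + 5 + 2 + 4 = 22
  Ben: 2 + 1 + 5 + 4 + 3 + 0 + 5 = 20
  Ana: 4 + 3 + 1 + 0 + 1 + 4 + 0 = 13
  Dana: 1 + 2 + 3 + 5 + 0 + 1 + 1 = 13
Fay has the highest total.

Fay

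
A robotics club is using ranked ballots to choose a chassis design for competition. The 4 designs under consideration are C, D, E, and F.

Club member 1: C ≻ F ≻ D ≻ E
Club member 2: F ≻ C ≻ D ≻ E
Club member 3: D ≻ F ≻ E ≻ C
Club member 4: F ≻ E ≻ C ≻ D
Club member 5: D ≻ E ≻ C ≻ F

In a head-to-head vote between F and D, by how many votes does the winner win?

Ballots ranking F above D: 3.
Ballots ranking D above F: 2.
F wins 3–2, a margin of 1.

1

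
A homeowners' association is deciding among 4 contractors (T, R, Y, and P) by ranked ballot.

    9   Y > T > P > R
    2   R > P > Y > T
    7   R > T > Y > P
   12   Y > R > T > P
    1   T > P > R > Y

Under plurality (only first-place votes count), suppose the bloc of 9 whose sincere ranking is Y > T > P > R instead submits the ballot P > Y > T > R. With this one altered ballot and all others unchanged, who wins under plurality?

Y

First-place totals with the altered ballot: T 1, R 9, Y 12, P 9.
The winner is unchanged: still Y.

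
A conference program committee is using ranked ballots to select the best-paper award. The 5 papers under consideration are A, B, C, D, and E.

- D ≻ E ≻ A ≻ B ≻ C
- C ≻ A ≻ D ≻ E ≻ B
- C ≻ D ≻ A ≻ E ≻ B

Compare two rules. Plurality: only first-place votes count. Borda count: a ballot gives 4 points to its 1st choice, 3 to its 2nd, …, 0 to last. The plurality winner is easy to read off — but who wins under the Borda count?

D

Plurality first-place counts: A 0, B 0, C 2, D 1, E 0 → C.
Borda totals: A 7, B 1, C 8, D 9, E 5 → D.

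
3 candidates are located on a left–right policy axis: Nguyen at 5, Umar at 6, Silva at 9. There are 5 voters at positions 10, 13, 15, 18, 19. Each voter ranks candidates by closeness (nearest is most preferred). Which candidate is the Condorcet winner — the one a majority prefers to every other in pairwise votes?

Silva

With single-peaked preferences on a line, the Condorcet winner is the candidate closest to the median voter.
The median voter (position 15) is closest to Silva at 9.
Check: Silva vs Nguyen — voters closer to Silva: 5 of 5.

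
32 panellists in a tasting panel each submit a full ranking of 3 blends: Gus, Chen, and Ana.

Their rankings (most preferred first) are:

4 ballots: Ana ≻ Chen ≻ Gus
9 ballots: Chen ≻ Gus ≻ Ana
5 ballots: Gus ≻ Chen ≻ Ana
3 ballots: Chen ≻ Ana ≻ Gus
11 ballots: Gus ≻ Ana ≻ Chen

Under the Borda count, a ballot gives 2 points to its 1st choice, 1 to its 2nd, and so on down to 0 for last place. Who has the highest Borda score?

Gus

Borda scores:
  Gus: 4·0 + 9·1 + 5·2 + 3·0 + 11·2 = 41
  Chen: 4·1 + 9·2 + 5·1 + 3·2 + 11·0 = 33
  Ana: 4·2 + 9·0 + 5·0 + 3·1 + 11·1 = 22
Gus has the highest total.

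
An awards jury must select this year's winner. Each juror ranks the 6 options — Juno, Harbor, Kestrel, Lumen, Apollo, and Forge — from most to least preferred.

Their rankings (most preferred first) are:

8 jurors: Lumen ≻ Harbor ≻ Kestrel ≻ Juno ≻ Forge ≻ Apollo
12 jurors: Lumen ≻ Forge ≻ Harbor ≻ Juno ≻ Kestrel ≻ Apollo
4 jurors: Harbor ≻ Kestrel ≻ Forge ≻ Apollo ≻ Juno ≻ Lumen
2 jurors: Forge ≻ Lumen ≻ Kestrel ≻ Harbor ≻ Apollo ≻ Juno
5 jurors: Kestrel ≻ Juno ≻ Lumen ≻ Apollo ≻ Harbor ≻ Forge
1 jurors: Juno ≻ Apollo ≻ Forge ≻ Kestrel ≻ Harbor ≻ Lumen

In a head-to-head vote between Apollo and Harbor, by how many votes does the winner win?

20

Ballots ranking Apollo above Harbor: 5+1 = 6.
Ballots ranking Harbor above Apollo: 8+12+4+2 = 26.
Harbor wins 26–6, a margin of 20.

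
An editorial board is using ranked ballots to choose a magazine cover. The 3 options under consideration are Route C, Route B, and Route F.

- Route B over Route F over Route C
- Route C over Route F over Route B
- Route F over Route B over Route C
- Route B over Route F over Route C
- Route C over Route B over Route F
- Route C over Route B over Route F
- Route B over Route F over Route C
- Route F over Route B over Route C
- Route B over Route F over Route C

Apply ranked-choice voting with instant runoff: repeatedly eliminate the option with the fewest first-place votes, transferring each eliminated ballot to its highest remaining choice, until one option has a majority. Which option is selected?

Round 1: Route B 4, Route C 3, Route F 2. Route F has the fewest and is eliminated.
Round 2: Route B 6, Route C 3. Route B has a majority.

Route B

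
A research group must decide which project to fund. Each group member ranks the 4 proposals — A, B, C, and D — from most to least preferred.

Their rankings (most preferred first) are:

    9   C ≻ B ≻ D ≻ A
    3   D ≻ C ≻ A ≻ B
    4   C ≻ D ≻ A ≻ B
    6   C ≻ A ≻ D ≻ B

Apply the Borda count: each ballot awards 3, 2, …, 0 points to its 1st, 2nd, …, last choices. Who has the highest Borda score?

Borda scores:
  A: 9·0 + 3·1 + 4·1 + 6·2 = 19
  B: 9·2 + 3·0 + 4·0 + 6·0 = 18
  C: 9·3 + 3·2 + 4·3 + 6·3 = 63
  D: 9·1 + 3·3 + 4·2 + 6·1 = 32
C has the highest total.

C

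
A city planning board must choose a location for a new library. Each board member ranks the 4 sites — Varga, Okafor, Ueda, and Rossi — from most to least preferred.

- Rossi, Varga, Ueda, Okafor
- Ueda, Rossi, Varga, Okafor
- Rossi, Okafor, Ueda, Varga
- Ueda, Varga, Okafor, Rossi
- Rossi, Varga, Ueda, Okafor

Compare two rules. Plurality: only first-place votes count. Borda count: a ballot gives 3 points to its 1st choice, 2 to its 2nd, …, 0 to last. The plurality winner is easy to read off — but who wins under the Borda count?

Plurality first-place counts: Varga 0, Okafor 0, Ueda 2, Rossi 3 → Rossi.
Borda totals: Varga 7, Okafor 3, Ueda 9, Rossi 11 → Rossi.

Rossi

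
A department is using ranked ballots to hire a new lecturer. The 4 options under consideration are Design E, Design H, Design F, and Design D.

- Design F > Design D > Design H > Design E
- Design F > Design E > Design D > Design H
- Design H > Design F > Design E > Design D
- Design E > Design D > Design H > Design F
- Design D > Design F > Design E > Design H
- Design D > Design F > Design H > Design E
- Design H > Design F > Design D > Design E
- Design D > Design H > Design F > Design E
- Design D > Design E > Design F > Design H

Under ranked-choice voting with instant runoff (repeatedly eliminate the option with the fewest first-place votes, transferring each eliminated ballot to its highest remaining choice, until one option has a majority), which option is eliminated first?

Round 1: Design D 4, Design H 2, Design F 2, Design E 1. Design E has the fewest and is eliminated.
Round 2: Design D 5, Design H 2, Design F 2. Design D has a majority.

Design E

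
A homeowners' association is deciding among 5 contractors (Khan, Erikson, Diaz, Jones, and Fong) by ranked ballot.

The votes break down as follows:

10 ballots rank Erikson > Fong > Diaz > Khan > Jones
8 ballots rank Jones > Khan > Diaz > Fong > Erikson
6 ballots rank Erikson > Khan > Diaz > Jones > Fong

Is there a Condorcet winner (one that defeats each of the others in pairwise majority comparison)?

Yes

Head-to-head results (24 voters total):
Khan vs Erikson: Erikson wins 16–8.
Khan vs Diaz: Khan wins 14–10.
Khan vs Jones: Khan wins 16–8.
Khan vs Fong: Khan wins 14–10.
Erikson vs Diaz: Erikson wins 16–8.
Erikson vs Jones: Erikson wins 16–8.
Erikson vs Fong: Erikson wins 16–8.
Diaz vs Jones: Diaz wins 16–8.
Diaz vs Fong: Diaz wins 14–10.
Jones vs Fong: Jones wins 14–10.
Erikson beats each rival — Khan (16–8), Diaz (16–8), Jones (16–8), Fong (16–8) — so Erikson is the Condorcet winner.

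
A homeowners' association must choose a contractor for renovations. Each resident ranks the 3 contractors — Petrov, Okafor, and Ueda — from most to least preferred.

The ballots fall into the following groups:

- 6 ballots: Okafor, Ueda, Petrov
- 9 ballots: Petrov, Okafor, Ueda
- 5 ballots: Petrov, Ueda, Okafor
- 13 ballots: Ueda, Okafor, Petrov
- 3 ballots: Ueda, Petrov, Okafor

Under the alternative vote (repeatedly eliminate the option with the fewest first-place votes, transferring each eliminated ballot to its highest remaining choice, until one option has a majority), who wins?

Round 1: Ueda 16, Petrov 14, Okafor 6. Okafor has the fewest and is eliminated.
Round 2: Ueda 22, Petrov 14. Ueda has a majority.

Ueda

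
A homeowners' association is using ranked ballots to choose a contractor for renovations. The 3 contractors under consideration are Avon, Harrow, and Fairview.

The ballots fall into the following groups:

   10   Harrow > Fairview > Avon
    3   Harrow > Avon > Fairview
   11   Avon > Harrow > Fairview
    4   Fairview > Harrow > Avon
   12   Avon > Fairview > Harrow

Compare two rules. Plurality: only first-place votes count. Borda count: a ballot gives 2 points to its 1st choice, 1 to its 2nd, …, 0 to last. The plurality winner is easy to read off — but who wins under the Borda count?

Avon

Plurality first-place counts: Avon 23, Harrow 13, Fairview 4 → Avon.
Borda totals: Avon 49, Harrow 41, Fairview 30 → Avon.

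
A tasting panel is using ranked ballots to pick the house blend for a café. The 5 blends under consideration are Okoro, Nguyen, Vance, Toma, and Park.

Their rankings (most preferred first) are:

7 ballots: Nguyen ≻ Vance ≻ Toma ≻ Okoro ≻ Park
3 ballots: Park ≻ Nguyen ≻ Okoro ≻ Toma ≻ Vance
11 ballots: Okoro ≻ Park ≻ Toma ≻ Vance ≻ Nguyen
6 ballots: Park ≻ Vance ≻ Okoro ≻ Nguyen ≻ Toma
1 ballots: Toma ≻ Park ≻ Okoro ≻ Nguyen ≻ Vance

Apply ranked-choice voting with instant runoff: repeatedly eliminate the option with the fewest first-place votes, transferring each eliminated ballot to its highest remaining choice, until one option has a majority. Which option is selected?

Round 1: Okoro 11, Park 9, Nguyen 7, Toma 1, Vance 0. Vance has the fewest and is eliminated.
Round 2: Okoro 11, Park 9, Nguyen 7, Toma 1. Toma has the fewest and is eliminated.
Round 3: Okoro 11, Park 10, Nguyen 7. Nguyen has the fewest and is eliminated.
Round 4: Okoro 18, Park 10. Okoro has a majority.

Okoro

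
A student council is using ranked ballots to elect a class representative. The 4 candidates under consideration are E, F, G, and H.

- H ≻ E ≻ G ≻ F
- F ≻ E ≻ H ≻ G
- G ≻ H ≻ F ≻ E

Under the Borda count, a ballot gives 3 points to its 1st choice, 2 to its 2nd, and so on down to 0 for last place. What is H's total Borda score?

6

Borda scores:
  E: 2 + 2 + 0 = 4
  F: 0 + 3 + 1 = 4
  G: 1 + 0 + 3 = 4
  H: 3 + 1 + 2 = 6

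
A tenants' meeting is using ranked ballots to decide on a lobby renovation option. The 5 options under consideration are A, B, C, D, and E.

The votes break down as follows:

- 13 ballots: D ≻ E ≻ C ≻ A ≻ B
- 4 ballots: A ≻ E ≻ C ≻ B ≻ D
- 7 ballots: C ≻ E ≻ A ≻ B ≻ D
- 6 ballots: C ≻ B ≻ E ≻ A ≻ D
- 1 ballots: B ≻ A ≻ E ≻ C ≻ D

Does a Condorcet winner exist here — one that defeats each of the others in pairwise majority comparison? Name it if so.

Head-to-head results (31 voters total):
A vs B: A wins 24–7.
A vs C: C wins 26–5.
A vs D: A wins 18–13.
A vs E: E wins 26–5.
B vs C: C wins 30–1.
B vs D: B wins 18–13.
B vs E: E wins 24–7.
C vs D: C wins 18–13.
C vs E: E wins 18–13.
D vs E: E wins 18–13.
E beats each rival — A (26–5), B (24–7), C (18–13), D (18–13) — so E is the Condorcet winner.

E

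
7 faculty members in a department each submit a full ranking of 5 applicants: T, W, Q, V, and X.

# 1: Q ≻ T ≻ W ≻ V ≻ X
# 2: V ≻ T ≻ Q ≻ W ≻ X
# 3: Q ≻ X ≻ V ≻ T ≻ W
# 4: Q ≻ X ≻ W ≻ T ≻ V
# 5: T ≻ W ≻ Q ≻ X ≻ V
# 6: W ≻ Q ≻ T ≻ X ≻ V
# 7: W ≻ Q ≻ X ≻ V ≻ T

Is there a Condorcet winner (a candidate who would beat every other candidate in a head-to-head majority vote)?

Yes

Head-to-head results (7 voters total):
T vs W: T wins 4–3.
T vs Q: Q wins 5–2.
T vs V: T wins 4–3.
T vs X: T wins 4–3.
W vs Q: Q wins 4–3.
W vs V: W wins 5–2.
W vs X: W wins 5–2.
Q vs V: Q wins 6–1.
Q vs X: Q wins 7–0.
V vs X: X wins 5–2.
Q beats each rival — T (5–2), W (4–3), V (6–1), X (7–0) — so Q is the Condorcet winner.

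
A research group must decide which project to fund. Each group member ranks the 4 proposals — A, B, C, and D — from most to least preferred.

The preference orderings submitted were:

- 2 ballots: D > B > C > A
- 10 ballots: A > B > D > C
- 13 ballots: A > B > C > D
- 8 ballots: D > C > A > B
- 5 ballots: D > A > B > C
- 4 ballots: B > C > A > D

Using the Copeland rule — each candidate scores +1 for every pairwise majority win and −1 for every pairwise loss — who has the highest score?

A

Pairwise results:
  A vs B: A wins 36–6.
  A vs C: A wins 28–14.
  A vs D: A wins 27–15.
  B vs C: B wins 34–8.
  B vs D: B wins 27–15.
  C vs D: D wins 25–17.
Copeland scores (wins − losses):
  A: 3 − 0 = 3
  B: 2 − 1 = 1
  C: 0 − 3 = -3
  D: 1 − 2 = -1
A has the best Copeland score.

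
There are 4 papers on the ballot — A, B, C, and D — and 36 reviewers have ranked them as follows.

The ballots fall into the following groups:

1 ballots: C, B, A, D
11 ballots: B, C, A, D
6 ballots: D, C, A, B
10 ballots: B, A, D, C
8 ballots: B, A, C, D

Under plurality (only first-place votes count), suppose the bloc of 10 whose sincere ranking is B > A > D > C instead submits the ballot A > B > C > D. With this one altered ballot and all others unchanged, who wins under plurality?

B

First-place totals with the altered ballot: A 10, B 19, C 1, D 6.
The winner is unchanged: still B.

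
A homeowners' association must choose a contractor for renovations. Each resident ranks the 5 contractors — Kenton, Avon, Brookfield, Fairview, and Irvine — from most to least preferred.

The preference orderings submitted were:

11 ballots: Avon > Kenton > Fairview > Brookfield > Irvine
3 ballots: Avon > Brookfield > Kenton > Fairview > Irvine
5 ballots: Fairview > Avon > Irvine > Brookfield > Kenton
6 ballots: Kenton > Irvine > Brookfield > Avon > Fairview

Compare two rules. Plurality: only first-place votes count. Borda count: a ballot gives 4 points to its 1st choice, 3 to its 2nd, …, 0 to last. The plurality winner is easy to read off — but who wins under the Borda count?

Plurality first-place counts: Kenton 6, Avon 14, Brookfield 0, Fairview 5, Irvine 0 → Avon.
Borda totals: Kenton 63, Avon 77, Brookfield 37, Fairview 45, Irvine 28 → Avon.

Avon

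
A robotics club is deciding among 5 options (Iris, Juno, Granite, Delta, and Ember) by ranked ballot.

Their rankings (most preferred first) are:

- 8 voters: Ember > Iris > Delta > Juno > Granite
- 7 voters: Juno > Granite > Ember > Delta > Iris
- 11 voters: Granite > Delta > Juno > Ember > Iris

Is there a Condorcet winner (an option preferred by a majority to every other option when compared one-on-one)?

No

Head-to-head results (26 voters total):
Iris vs Juno: Juno wins 18–8.
Iris vs Granite: Granite wins 18–8.
Iris vs Delta: Delta wins 18–8.
Iris vs Ember: Ember wins 26–0.
Juno vs Granite: Juno wins 15–11.
Juno vs Delta: Delta wins 19–7.
Juno vs Ember: Juno wins 18–8.
Granite vs Delta: Granite wins 18–8.
Granite vs Ember: Granite wins 18–8.
Delta vs Ember: Ember wins 15–11.
No candidate beats all others: Juno beats Granite beats Delta beats Juno, a majority cycle.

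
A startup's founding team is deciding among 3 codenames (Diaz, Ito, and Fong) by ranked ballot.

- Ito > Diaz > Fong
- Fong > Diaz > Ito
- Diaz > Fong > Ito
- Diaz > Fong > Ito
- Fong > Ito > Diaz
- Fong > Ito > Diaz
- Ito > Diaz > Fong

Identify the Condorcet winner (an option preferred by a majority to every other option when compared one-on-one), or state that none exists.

Head-to-head results (7 voters total):
Diaz vs Ito: Ito wins 4–3.
Diaz vs Fong: Diaz wins 4–3.
Ito vs Fong: Fong wins 5–2.
No candidate beats all others: Diaz beats Fong beats Ito beats Diaz, a majority cycle.

There is no Condorcet winner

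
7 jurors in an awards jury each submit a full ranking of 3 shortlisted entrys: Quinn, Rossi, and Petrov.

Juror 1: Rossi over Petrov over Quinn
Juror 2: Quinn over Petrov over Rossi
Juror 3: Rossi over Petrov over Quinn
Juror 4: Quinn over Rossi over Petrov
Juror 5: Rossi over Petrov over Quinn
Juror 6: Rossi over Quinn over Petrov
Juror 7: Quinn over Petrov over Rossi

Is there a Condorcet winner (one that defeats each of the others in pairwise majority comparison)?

Yes

Head-to-head results (7 voters total):
Quinn vs Rossi: Rossi wins 4–3.
Quinn vs Petrov: Quinn wins 4–3.
Rossi vs Petrov: Rossi wins 5–2.
Rossi beats each rival — Quinn (4–3), Petrov (5–2) — so Rossi is the Condorcet winner.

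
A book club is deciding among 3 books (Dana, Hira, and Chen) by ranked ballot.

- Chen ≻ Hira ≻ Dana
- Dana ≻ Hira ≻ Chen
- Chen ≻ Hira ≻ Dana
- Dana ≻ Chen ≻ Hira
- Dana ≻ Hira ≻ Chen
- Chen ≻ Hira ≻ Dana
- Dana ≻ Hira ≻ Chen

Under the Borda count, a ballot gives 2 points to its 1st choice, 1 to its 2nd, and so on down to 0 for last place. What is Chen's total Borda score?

7

Borda scores:
  Dana: 0 + 2 + 0 + 2 + 2 + 0 + 2 = 8
  Hira: 1 + 1 + 1 + 0 + 1 + 1 + 1 = 6
  Chen: 2 + 0 + 2 + 1 + 0 + 2 + 0 = 7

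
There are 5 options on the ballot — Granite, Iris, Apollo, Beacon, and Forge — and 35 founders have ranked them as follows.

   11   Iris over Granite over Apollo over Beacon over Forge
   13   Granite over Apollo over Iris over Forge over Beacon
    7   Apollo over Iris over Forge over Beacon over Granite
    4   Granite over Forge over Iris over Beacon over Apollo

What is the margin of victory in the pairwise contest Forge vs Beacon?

13

Ballots ranking Forge above Beacon: 13+7+4 = 24.
Ballots ranking Beacon above Forge: 11.
Forge wins 24–11, a margin of 13.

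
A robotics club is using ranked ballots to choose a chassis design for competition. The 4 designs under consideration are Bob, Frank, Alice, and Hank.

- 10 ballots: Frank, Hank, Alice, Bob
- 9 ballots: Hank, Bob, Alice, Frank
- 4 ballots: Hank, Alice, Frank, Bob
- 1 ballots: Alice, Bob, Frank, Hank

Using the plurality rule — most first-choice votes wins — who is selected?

Hank

First-place vote totals:
  Bob: 0
  Frank: 10
  Alice: 1
  Hank: 13
Hank has the most first-place votes.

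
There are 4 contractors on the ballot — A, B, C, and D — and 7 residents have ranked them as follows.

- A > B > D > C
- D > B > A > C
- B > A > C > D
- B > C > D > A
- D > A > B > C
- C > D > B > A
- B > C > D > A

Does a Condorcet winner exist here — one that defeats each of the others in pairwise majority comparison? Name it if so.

B

Head-to-head results (7 voters total):
A vs B: B wins 5–2.
A vs C: A wins 4–3.
A vs D: D wins 5–2.
B vs C: B wins 6–1.
B vs D: B wins 4–3.
C vs D: C wins 4–3.
B beats each rival — A (5–2), C (6–1), D (4–3) — so B is the Condorcet winner.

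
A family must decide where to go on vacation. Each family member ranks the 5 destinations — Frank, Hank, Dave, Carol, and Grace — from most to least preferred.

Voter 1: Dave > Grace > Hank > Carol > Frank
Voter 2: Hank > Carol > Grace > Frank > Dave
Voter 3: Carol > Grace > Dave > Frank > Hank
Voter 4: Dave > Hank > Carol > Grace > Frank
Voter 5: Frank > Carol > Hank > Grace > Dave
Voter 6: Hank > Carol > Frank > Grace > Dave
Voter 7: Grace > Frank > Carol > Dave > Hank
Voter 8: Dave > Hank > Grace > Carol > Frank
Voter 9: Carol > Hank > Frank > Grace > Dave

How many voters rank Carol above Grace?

Ballots ranking Carol above Grace: 6.
Ballots ranking Grace above Carol: 3.
So 6 of 9 voters prefer Carol to Grace.

6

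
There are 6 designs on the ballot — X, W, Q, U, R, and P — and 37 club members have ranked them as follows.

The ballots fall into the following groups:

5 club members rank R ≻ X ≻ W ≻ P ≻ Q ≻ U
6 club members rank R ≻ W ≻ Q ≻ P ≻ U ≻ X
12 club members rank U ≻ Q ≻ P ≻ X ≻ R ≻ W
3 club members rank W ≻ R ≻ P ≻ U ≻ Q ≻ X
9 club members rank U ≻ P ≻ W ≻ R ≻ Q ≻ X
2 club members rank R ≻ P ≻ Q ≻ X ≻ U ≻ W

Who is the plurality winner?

U

First-place vote totals:
  X: 0
  W: 3
  Q: 0
  U: 21
  R: 13
  P: 0
U has the most first-place votes.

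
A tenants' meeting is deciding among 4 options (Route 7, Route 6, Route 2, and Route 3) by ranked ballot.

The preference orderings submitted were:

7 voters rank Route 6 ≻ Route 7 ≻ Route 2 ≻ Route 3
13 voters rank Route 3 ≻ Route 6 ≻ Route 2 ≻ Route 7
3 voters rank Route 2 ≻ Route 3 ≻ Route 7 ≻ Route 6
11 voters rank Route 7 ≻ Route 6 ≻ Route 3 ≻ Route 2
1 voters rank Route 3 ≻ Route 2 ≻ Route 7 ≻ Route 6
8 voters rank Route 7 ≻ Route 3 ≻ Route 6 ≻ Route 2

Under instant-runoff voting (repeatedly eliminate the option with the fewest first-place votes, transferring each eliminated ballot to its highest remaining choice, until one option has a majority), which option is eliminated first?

Round 1: Route 7 19, Route 3 14, Route 6 7, Route 2 3. Route 2 has the fewest and is eliminated.
Round 2: Route 7 19, Route 3 17, Route 6 7. Route 6 has the fewest and is eliminated.
Round 3: Route 7 26, Route 3 17. Route 7 has a majority.

Route 2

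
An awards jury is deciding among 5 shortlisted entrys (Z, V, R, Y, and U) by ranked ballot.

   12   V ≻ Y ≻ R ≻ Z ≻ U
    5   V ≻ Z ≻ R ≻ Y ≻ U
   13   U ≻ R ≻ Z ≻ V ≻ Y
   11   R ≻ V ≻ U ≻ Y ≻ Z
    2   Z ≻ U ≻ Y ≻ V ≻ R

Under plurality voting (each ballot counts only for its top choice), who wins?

First-place vote totals:
  Z: 2
  V: 17
  R: 11
  Y: 0
  U: 13
V has the most first-place votes.

V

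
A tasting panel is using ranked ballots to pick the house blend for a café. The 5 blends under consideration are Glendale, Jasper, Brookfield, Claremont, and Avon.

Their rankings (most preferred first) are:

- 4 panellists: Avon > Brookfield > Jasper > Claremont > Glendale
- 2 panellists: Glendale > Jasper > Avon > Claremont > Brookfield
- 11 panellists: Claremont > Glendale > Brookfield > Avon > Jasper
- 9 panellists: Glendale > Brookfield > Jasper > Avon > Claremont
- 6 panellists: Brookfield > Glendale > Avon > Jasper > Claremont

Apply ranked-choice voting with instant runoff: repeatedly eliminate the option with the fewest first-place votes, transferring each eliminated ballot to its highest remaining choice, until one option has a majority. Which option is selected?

Round 1: Glendale 11, Claremont 11, Brookfield 6, Avon 4, Jasper 0. Jasper has the fewest and is eliminated.
Round 2: Glendale 11, Claremont 11, Brookfield 6, Avon 4. Avon has the fewest and is eliminated.
Round 3: Glendale 11, Claremont 11, Brookfield 10. Brookfield has the fewest and is eliminated.
Round 4: Glendale 17, Claremont 15. Glendale has a majority.

Glendale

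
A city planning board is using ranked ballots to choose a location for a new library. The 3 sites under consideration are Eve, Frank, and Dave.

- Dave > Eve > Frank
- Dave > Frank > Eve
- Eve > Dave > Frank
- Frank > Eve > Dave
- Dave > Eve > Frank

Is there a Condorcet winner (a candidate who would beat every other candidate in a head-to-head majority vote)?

Yes

Head-to-head results (5 voters total):
Eve vs Frank: Eve wins 3–2.
Eve vs Dave: Dave wins 3–2.
Frank vs Dave: Dave wins 4–1.
Dave beats each rival — Eve (3–2), Frank (4–1) — so Dave is the Condorcet winner.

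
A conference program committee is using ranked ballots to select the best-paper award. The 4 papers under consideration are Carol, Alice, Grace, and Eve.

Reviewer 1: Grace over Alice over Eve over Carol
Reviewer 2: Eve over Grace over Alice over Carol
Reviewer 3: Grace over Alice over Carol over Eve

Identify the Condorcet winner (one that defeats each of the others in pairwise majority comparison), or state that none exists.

Grace

Head-to-head results (3 voters total):
Carol vs Alice: Alice wins 3–0.
Carol vs Grace: Grace wins 3–0.
Carol vs Eve: Eve wins 2–1.
Alice vs Grace: Grace wins 3–0.
Alice vs Eve: Alice wins 2–1.
Grace vs Eve: Grace wins 2–1.
Grace beats each rival — Carol (3–0), Alice (3–0), Eve (2–1) — so Grace is the Condorcet winner.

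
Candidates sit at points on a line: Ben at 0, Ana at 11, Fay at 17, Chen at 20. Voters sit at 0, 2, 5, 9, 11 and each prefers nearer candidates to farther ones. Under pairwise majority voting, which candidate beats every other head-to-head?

With single-peaked preferences on a line, the Condorcet winner is the candidate closest to the median voter.
The median voter (position 5) is closest to Ben at 0.
Check: Ben vs Chen — voters closer to Ben: 4 of 5.

Ben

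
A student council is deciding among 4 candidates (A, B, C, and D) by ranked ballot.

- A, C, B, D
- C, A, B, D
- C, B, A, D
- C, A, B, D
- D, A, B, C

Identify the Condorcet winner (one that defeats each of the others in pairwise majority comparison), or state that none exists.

Head-to-head results (5 voters total):
A vs B: A wins 4–1.
A vs C: C wins 3–2.
A vs D: A wins 4–1.
B vs C: C wins 4–1.
B vs D: B wins 4–1.
C vs D: C wins 4–1.
C beats each rival — A (3–2), B (4–1), D (4–1) — so C is the Condorcet winner.

C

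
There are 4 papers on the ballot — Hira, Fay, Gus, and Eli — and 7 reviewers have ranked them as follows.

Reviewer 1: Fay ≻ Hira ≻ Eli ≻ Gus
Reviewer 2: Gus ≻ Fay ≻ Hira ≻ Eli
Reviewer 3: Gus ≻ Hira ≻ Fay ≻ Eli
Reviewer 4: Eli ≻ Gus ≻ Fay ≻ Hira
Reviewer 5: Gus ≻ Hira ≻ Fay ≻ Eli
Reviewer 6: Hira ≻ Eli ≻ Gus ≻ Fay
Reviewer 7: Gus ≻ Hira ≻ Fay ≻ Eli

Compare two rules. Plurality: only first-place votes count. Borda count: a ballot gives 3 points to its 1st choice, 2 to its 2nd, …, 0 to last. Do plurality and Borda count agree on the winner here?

Yes

Plurality first-place counts: Hira 1, Fay 1, Gus 4, Eli 1 → Gus.
Borda totals: Hira 12, Fay 9, Gus 15, Eli 6 → Gus.
The two rules agree on Gus.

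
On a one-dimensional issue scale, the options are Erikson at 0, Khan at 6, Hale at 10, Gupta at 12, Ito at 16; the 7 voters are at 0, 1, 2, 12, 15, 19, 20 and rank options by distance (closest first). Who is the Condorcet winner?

Gupta

With single-peaked preferences on a line, the Condorcet winner is the candidate closest to the median voter.
The median voter (position 12) is closest to Gupta at 12.
Check: Gupta vs Hale — voters closer to Gupta: 4 of 7.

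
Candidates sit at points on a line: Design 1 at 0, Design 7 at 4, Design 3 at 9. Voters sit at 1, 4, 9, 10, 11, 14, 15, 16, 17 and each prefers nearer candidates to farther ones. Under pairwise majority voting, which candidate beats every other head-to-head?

Design 3

With single-peaked preferences on a line, the Condorcet winner is the candidate closest to the median voter.
The median voter (position 11) is closest to Design 3 at 9.
Check: Design 3 vs Design 7 — voters closer to Design 3: 7 of 9.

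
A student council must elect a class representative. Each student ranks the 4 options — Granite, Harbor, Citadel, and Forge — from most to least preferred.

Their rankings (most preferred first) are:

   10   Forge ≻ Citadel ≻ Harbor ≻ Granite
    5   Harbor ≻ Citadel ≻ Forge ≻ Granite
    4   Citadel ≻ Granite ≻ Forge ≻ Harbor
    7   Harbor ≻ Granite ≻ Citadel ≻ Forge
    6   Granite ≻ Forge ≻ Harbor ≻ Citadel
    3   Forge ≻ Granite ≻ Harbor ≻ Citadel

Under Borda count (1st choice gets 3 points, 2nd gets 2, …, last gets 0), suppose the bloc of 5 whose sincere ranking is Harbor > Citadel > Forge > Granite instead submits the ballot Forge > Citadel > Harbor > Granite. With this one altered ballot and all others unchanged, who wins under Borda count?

Forge

Borda totals with the altered ballot: Granite 46, Harbor 45, Citadel 49, Forge 70.
The winner is unchanged: still Forge.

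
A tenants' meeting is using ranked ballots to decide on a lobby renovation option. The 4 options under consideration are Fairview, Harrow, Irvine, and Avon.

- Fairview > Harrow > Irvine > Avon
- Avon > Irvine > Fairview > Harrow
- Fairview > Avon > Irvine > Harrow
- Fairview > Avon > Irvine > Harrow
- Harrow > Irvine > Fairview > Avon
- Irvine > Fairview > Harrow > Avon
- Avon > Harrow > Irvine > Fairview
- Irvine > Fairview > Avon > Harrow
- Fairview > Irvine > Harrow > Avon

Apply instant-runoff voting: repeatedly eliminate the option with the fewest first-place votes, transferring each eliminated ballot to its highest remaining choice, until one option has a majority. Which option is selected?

Round 1: Fairview 4, Irvine 2, Avon 2, Harrow 1. Harrow has the fewest and is eliminated.
Round 2: Fairview 4, Irvine 3, Avon 2. Avon has the fewest and is eliminated.
Round 3: Irvine 5, Fairview 4. Irvine has a majority.

Irvine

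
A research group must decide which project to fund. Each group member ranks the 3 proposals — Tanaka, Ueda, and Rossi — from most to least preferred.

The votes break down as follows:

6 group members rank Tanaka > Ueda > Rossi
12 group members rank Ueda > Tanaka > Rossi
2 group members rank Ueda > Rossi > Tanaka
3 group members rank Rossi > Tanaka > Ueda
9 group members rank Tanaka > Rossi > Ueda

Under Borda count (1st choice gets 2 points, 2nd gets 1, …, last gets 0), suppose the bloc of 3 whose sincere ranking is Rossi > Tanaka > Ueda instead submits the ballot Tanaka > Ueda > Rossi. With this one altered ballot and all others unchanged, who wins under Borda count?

Borda totals with the altered ballot: Tanaka 48, Ueda 37, Rossi 11.
The winner is unchanged: still Tanaka.

Tanaka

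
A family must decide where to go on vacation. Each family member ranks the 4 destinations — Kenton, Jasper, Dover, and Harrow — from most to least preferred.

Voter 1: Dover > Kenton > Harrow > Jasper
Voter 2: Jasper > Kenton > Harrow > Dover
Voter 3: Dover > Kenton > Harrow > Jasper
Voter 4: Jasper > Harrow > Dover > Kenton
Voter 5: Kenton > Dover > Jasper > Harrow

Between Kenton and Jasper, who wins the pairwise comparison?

Ballots ranking Kenton above Jasper: 3.
Ballots ranking Jasper above Kenton: 2.
Kenton wins the head-to-head, 3–2.

Kenton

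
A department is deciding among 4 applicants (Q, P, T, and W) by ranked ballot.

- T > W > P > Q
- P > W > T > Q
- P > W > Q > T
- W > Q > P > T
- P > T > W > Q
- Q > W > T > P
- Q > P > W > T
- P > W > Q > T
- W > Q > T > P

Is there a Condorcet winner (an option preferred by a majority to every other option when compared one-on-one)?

Head-to-head results (9 voters total):
Q vs P: P wins 5–4.
Q vs T: Q wins 6–3.
Q vs W: W wins 7–2.
P vs T: P wins 6–3.
P vs W: P wins 5–4.
T vs W: W wins 7–2.
P beats each rival — Q (5–4), T (6–3), W (5–4) — so P is the Condorcet winner.

Yes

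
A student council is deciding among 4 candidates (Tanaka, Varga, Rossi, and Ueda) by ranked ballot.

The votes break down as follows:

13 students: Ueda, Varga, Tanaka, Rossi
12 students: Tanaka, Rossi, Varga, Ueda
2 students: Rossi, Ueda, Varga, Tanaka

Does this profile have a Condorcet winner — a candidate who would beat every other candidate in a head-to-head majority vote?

No

Head-to-head results (27 voters total):
Tanaka vs Varga: Varga wins 15–12.
Tanaka vs Rossi: Tanaka wins 25–2.
Tanaka vs Ueda: Ueda wins 15–12.
Varga vs Rossi: Rossi wins 14–13.
Varga vs Ueda: Ueda wins 15–12.
Rossi vs Ueda: Rossi wins 14–13.
No candidate beats all others: Tanaka beats Rossi beats Varga beats Tanaka, a majority cycle.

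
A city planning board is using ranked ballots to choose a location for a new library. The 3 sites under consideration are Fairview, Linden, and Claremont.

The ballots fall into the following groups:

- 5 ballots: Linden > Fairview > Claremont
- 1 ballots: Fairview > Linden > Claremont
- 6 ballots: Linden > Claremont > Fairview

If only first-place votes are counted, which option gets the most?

First-place vote totals:
  Fairview: 1
  Linden: 11
  Claremont: 0
Linden has the most first-place votes.

Linden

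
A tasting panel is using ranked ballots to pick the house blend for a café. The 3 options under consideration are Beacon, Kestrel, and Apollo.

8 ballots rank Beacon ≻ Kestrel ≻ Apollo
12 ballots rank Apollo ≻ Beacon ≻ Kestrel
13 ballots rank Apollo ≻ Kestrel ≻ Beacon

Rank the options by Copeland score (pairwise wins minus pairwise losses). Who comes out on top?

Pairwise results:
  Beacon vs Kestrel: Beacon wins 20–13.
  Beacon vs Apollo: Apollo wins 25–8.
  Kestrel vs Apollo: Apollo wins 25–8.
Copeland scores (wins − losses):
  Beacon: 1 − 1 = 0
  Kestrel: 0 − 2 = -2
  Apollo: 2 − 0 = 2
Apollo has the best Copeland score.

Apollo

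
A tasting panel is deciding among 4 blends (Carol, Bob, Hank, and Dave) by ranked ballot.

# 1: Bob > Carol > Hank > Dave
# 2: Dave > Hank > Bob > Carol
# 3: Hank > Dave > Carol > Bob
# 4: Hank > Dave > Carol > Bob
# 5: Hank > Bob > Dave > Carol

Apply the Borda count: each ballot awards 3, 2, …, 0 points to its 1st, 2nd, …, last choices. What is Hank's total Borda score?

12

Borda scores:
  Carol: 2 + 0 + 1 + 1 + 0 = 4
  Bob: 3 + 1 + 0 + 0 + 2 = 6
  Hank: 1 + 2 + 3 + 3 + 3 = 12
  Dave: 0 + 3 + 2 + 2 + 1 = 8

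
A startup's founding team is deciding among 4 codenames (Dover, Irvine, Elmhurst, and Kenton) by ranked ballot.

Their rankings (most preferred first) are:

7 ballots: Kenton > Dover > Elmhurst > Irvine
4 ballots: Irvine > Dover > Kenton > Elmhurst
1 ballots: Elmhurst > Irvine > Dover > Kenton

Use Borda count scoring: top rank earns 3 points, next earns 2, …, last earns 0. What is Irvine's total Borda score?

Borda scores:
  Dover: 7·2 + 4·2 + 1 = 23
  Irvine: 7·0 + 4·3 + 2 = 14
  Elmhurst: 7·1 + 4·0 + 3 = 10
  Kenton: 7·3 + 4·1 + 0 = 25

14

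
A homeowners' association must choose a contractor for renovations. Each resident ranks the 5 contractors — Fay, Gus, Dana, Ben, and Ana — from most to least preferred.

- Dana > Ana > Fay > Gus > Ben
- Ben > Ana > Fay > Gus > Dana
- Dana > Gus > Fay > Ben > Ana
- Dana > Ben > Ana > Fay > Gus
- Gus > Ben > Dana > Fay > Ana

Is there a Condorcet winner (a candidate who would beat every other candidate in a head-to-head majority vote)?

Head-to-head results (5 voters total):
Fay vs Gus: Fay wins 3–2.
Fay vs Dana: Dana wins 4–1.
Fay vs Ben: Ben wins 3–2.
Fay vs Ana: Ana wins 3–2.
Gus vs Dana: Dana wins 3–2.
Gus vs Ben: Gus wins 3–2.
Gus vs Ana: Ana wins 3–2.
Dana vs Ben: Dana wins 3–2.
Dana vs Ana: Dana wins 4–1.
Ben vs Ana: Ben wins 4–1.
Dana beats each rival — Fay (4–1), Gus (3–2), Ben (3–2), Ana (4–1) — so Dana is the Condorcet winner.

Yes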